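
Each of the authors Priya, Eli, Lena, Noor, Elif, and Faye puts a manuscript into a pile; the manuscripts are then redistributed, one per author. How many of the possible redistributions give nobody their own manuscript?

This is the derangement count D_6: permutations of 6 items with no fixed point.
By inclusion–exclusion this is Σ_{j=0}^{6} (−1)^j C(6,j)·(6−j)!.
Computing: 720 − 720 + 360 − 120 + 30 − 6 + 1 = 265.

265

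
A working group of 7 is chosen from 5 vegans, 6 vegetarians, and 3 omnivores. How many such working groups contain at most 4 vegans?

Split by how many vegans are chosen (0 through 4).
Sum: C(5,0)·C(9,7) + C(5,1)·C(9,6) + C(5,2)·C(9,5) + C(5,3)·C(9,4) + C(5,4)·C(9,3) = 36 + 420 + 1260 + 1260 + 420 = 3396.

3396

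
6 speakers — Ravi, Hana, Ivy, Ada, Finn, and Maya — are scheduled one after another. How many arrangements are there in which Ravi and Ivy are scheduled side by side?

240

Glue Ravi and Ivy into one block (2 internal orders), leaving 5 units to arrange in a row.
So the count is 2·(5)! = 240.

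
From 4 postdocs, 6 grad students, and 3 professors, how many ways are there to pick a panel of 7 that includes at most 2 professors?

1506

Split by how many professors are chosen (0 through 2).
Sum: C(3,0)·C(10,7) + C(3,1)·C(10,6) + C(3,2)·C(10,5) = 120 + 630 + 756 = 1506.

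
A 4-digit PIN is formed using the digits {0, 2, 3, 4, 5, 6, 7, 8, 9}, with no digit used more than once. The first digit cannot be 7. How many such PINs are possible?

The first digit has 9−1 = 8 choices (anything except 7).
The remaining 3 digits are filled from the other 8 symbols without repetition: 8 × 7 × 6 = 336.
Total: 8 × 336 = 2688.

2688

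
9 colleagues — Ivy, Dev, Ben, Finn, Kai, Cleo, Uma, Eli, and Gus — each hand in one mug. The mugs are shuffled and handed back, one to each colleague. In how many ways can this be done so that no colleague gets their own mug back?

133496

Count assignments avoiding every fixed point. For any j of the 9 colleagues fixed to their own mug, the other 9−j can be arranged in (9−j)! ways.
By inclusion–exclusion this is Σ_{j=0}^{9} (−1)^j C(9,j)·(9−j)!.
Computing: 362880 − 362880 + 181440 − 60480 + 15120 − 3024 + 504 − 72 + 9 − 1 = 133496.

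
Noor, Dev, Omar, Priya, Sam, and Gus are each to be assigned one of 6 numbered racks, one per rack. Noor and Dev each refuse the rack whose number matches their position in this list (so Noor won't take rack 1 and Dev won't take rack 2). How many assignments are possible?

504

Let Aᵢ (for i ∈ {1, 2}) be the placements that put person i in their forbidden rack. Any j of these fix j positions, leaving (6−j)! ways to fill the rest, and there are C(2,j) ways to pick which j.
By inclusion–exclusion, the number of valid placements is Σ_{j=0}^{2} (−1)^j C(2,j)·(6−j)!.
Computing: 720 − 240 + 24 = 504.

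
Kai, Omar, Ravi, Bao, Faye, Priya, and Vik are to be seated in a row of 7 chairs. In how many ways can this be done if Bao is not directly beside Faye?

There are 7! = 5040 arrangements in all. If Bao and Faye are adjacent, merging them into one block gives 2·(6)! = 1440 arrangements.
So 5040 − 1440 = 3600 arrangements keep them apart.

3600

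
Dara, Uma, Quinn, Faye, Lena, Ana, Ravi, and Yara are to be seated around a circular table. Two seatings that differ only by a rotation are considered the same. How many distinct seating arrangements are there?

5040

Fix one person's seat to break rotational symmetry; the remaining 7 people can be arranged in (7)! = 5040 ways.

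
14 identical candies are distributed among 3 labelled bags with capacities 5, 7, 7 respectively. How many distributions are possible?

21

By stars and bars, unrestricted non-negative solutions to x_1+…+x_3 = 14 number C(14+2,2) = 120.
Subtract solutions that violate a single cap (substitute x_i' = x_i − (cap_i+1)): x_1 ≥ 6 gives C(10,2) = 45; x_2 ≥ 8 gives C(8,2) = 28; x_3 ≥ 8 gives C(8,2) = 28. Together 101.
Add back pairs where two caps are both exceeded: 1 + 1 + 0 = 2.
By inclusion–exclusion the count is 120 − 101 + 2 = 21.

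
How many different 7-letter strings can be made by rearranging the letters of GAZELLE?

GAZELLE has 7 letters with E appearing twice and L appearing twice.
So there are 7! / (2!·2!) = 1260 distinguishable arrangements.

1260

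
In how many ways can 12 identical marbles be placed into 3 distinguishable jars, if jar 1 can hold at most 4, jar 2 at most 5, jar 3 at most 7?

15

By stars and bars, unrestricted non-negative solutions to x_1+…+x_3 = 12 number C(12+2,2) = 91.
Subtract solutions that violate a single cap (substitute x_i' = x_i − (cap_i+1)): x_1 ≥ 5 gives C(9,2) = 36; x_2 ≥ 6 gives C(8,2) = 28; x_3 ≥ 8 gives C(6,2) = 15. Together 79.
Add back pairs where two caps are both exceeded: 3 + 0 + 0 = 3.
By inclusion–exclusion the count is 91 − 79 + 3 = 15.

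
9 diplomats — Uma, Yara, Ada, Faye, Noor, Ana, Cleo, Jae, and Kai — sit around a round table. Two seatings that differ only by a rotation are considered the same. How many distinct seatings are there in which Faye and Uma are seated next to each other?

Glue Faye and Uma into a block (2 internal orders). Seating 8 units around a circle gives (7)! arrangements.
So 2 × (7)! = 2 × 5040 = 10080.

10080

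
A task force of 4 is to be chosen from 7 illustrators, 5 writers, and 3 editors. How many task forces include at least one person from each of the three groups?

630

With no constraint there are C(15,4) = 1365 possible selections.
Subtract selections that omit an entire group: no illustrators → C(8,4) = 70; no writers → C(10,4) = 210; no editors → C(12,4) = 495.
Add back selections omitting two groups (i.e. drawn from a single group): C(7,4) + C(5,4) + C(3,4) = 40.
By inclusion–exclusion: 1365 − 775 + 40 = 630.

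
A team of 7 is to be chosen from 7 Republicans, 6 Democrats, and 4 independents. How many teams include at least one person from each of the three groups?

17283

Unrestricted: C(17,7) = 19448 ways to pick any 7 of the 17.
Subtract selections that omit an entire group: no Republicans → C(10,7) = 120; no Democrats → C(11,7) = 330; no independents → C(13,7) = 1716.
Add back selections omitting two groups (i.e. drawn from a single group): C(7,7) + C(6,7) + C(4,7) = 1.
By inclusion–exclusion: 19448 − 2166 + 1 = 17283.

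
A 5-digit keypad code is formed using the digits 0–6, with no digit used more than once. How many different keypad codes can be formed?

This is a permutation of 5 out of 7: P(7,5) = 7!/2!.
7 × 6 × 5 × 4 × 3 = 2520.

2520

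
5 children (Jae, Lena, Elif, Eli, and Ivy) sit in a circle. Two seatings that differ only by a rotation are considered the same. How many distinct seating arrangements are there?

24

Seat Jae anywhere (absorbing the rotational symmetry), then permute the other 4: (4)! = 24.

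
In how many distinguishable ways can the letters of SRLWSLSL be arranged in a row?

SRLWSLSL has 8 letters with L appearing 3 times and S appearing 3 times.
The number of distinct arrangements is 8!/(3!·3!) = 40320/36 = 1120.

1120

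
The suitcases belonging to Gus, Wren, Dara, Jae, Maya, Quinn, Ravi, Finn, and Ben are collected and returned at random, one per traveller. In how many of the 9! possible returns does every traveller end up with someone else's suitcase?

Count assignments avoiding every fixed point. For any j of the 9 travellers fixed to their own suitcase, the other 9−j can be arranged in (9−j)! ways.
By inclusion–exclusion this is Σ_{j=0}^{9} (−1)^j C(9,j)·(9−j)!.
Computing: 362880 − 362880 + 181440 − 60480 + 15120 − 3024 + 504 − 72 + 9 − 1 = 133496.

133496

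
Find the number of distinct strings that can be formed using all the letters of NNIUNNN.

The 7 letters of NNIUNNN have repeats: N appearing 5 times.
So there are 7! / (5!) = 42 distinguishable arrangements.

42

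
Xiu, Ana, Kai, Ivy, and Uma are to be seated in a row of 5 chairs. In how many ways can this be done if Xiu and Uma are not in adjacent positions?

Of the 5! = 120 arrangements, those with Xiu and Uma adjacent number 2 × 4! = 48 (treat the pair as a block with 2 internal orders).
Complementary counting: 120 − 48 = 72.

72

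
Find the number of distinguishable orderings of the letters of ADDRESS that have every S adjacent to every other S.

Treat the 2 copies of S as a single block. The multiset to arrange is then {SS, A, D, D, E, R}, 6 items in all.
That gives (6)!/(2!) = 360 arrangements.

360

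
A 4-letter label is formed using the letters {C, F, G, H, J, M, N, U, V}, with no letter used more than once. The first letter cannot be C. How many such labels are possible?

2688

The first letter has 9−1 = 8 choices (anything except C).
The remaining 3 letters are filled from the other 8 symbols without repetition: 8 × 7 × 6 = 336.
Total: 8 × 336 = 2688.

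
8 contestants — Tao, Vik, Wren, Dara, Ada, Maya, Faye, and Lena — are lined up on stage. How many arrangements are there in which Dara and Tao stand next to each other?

Glue Dara and Tao into one block (2 internal orders), leaving 7 units to arrange in a row.
So the count is 2·(7)! = 10080.

10080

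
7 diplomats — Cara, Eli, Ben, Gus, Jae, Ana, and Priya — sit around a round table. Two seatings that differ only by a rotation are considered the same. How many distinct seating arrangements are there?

720

Around a circle, 7 distinct people have 7!/7 = (6)! = 720 rotationally distinct seatings.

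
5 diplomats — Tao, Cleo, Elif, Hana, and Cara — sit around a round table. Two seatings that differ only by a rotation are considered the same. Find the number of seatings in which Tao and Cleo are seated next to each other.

12

Glue Tao and Cleo into a block (2 internal orders). Seating 4 units around a circle gives (3)! arrangements.
So 2 × (3)! = 2 × 6 = 12.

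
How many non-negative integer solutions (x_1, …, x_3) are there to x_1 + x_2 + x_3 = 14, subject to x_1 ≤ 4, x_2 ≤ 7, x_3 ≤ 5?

Without the upper bounds there are C(16,2) = 120 ways to split 14 among 3 variables.
Subtract solutions that violate a single cap (substitute x_i' = x_i − (cap_i+1)): x_1 ≥ 5 gives C(11,2) = 55; x_2 ≥ 8 gives C(8,2) = 28; x_3 ≥ 6 gives C(10,2) = 45. Together 128.
Add back pairs where two caps are both exceeded: 3 + 10 + 1 = 14.
By inclusion–exclusion the count is 120 − 128 + 14 = 6.

6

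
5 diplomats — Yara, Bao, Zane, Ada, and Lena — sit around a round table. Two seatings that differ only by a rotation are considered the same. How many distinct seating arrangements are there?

24

Around a circle, 5 distinct people have 5!/5 = (4)! = 24 rotationally distinct seatings.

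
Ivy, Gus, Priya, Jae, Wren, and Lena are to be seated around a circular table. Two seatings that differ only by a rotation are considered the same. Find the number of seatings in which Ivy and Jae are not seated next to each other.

72

Without the restriction there are (5)! = 120 seatings.
Those with Ivy next to Jae: fuse the pair into one unit and seat 5 units around a circle — 2·(4)! = 48.
Subtracting, 120 − 48 = 72.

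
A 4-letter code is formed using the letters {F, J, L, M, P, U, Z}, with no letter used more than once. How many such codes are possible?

Choose and order 4 of the 7 symbols: the first letter has 7 options, the next 6, then 5, 4.
That product is 7 × 6 × 5 × 4 = 840.

840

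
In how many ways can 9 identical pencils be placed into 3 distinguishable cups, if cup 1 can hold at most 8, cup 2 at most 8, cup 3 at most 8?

52

By stars and bars, unrestricted non-negative solutions to x_1+…+x_3 = 9 number C(9+2,2) = 55.
Subtract solutions that violate a single cap (substitute x_i' = x_i − (cap_i+1)): x_1 ≥ 9 gives C(2,2) = 1; x_2 ≥ 9 gives C(2,2) = 1; x_3 ≥ 9 gives C(2,2) = 1. Together 3.
No two caps can be exceeded simultaneously, so the pair terms are all 0.
By inclusion–exclusion the count is 55 − 3 + 0 = 52.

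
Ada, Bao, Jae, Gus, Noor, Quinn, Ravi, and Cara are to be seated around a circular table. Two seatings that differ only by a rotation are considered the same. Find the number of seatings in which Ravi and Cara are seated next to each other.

Treat {Ravi, Cara} as one unit (2 internal orders) and seat the resulting 7 units around the table: (6)! circular arrangements.
So 2 × (6)! = 2 × 720 = 1440.

1440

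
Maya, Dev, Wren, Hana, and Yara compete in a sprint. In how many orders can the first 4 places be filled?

120

This is an ordered selection of 4 from 5: P(5,4).
That gives 5 × 4 × 3 × 2 = 120.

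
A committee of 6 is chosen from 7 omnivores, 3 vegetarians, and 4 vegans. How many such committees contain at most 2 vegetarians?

2838

Split by how many vegetarians are chosen (0 through 2).
Sum: C(3,0)·C(11,6) + C(3,1)·C(11,5) + C(3,2)·C(11,4) = 462 + 1386 + 990 = 2838.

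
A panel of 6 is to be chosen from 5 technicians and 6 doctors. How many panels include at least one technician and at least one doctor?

461

With no constraint there are C(11,6) = 462 possible selections.
Subtract selections that omit an entire group: no technicians → C(6,6) = 1; no doctors → C(5,6) = 0.
Both groups omitted at once is impossible, so 462 − 1 = 461.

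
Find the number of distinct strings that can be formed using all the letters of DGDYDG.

60

Letter multiplicities in DGDYDG: D×3, G×2, Y×1.
Dividing 6! = 720 by 3!·2! = 12 for the repeated letters gives 60.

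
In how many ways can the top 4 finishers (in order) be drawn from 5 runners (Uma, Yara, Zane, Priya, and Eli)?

120

This is an ordered selection of 4 from 5: P(5,4).
That gives 5 × 4 × 3 × 2 = 120.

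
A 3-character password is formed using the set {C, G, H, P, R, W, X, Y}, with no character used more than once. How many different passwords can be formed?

This is a permutation of 3 out of 8: P(8,3) = 8!/5!.
8 × 7 × 6 = 336.

336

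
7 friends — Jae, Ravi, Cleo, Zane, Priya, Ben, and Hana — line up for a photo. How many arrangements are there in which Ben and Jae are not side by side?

3600

Of the 7! = 5040 arrangements, those with Ben and Jae adjacent number 2 × 6! = 1440 (treat the pair as a block with 2 internal orders).
Complementary counting: 5040 − 1440 = 3600.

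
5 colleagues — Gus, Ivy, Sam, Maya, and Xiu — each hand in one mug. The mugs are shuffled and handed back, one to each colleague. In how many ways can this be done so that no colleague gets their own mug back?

44

Let Aᵢ be the assignments in which colleague i gets their own mug. We want the size of the complement of A₁∪…∪A_5.
By inclusion–exclusion this is Σ_{j=0}^{5} (−1)^j C(5,j)·(5−j)!.
Computing: 120 − 120 + 60 − 20 + 5 − 1 = 44.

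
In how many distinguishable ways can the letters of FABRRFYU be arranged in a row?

10080

Letter multiplicities in FABRRFYU: A×1, B×1, F×2, R×2, U×1, Y×1.
Dividing 8! = 40320 by 2!·2! = 4 for the repeated letters gives 10080.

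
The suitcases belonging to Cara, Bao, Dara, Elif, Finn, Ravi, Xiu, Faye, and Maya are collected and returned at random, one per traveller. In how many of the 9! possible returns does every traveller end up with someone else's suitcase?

Count assignments avoiding every fixed point. For any j of the 9 travellers fixed to their own suitcase, the other 9−j can be arranged in (9−j)! ways.
By inclusion–exclusion this is Σ_{j=0}^{9} (−1)^j C(9,j)·(9−j)!.
Computing: 362880 − 362880 + 181440 − 60480 + 15120 − 3024 + 504 − 72 + 9 − 1 = 133496.

133496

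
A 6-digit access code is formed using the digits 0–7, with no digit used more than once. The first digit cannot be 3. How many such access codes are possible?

17640

The first digit has 8−1 = 7 choices (anything except 3).
The remaining 5 digits are filled from the other 7 symbols without repetition: 7 × 6 × 5 × 4 × 3 = 2520.
Total: 7 × 2520 = 17640.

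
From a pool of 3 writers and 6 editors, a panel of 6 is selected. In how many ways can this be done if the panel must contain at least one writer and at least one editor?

Total 6-person selections from all 9: C(9,6) = 84.
Subtract selections that omit an entire group: no writers → C(6,6) = 1; no editors → C(3,6) = 0.
Both groups omitted at once is impossible, so 84 − 1 = 83.

83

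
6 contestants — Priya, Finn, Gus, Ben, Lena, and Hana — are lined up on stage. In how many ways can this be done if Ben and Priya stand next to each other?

240

Glue Ben and Priya into one block (2 internal orders), leaving 5 units to arrange in a row.
That gives 2 × 5! = 2 × 120 = 240.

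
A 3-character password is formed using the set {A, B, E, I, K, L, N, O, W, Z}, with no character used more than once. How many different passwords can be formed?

Choose and order 3 of the 10 symbols: the first character has 10 options, the next 9, then 8.
10 × 9 × 8 = 720.

720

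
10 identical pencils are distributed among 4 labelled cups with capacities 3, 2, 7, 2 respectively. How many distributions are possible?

Without the upper bounds there are C(13,3) = 286 ways to split 10 among 4 cups.
Subtract solutions that violate a single cap (substitute x_i' = x_i − (cap_i+1)): x_1 ≥ 4 gives C(9,3) = 84; x_2 ≥ 3 gives C(10,3) = 120; x_3 ≥ 8 gives C(5,3) = 10; x_4 ≥ 3 gives C(10,3) = 120. Together 334.
Add back pairs where two caps are both exceeded: 20 + 0 + 20 + 0 + 35 + 0 = 75.
Subtract triples: 0 + 1 + 0 + 0 = 1.
By inclusion–exclusion the count is 286 − 334 + 75 − 1 = 26.

26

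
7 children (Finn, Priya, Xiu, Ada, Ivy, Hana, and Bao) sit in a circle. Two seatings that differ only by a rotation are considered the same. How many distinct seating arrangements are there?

Seat Finn anywhere (absorbing the rotational symmetry), then permute the other 6: (6)! = 720.

720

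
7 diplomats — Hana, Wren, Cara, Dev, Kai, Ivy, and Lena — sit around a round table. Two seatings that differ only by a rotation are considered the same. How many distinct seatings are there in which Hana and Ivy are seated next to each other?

Glue Hana and Ivy into a block (2 internal orders). Seating 6 units around a circle gives (5)! arrangements.
So 2 × (5)! = 2 × 120 = 240.

240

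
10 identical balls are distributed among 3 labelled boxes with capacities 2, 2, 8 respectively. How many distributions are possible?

6

Ignoring the caps, the number of non-negative solutions to x_1+…+x_3 = 10 is C(12,2) = 66.
Subtract solutions that violate a single cap (substitute x_i' = x_i − (cap_i+1)): x_1 ≥ 3 gives C(9,2) = 36; x_2 ≥ 3 gives C(9,2) = 36; x_3 ≥ 9 gives C(3,2) = 3. Together 75.
Add back pairs where two caps are both exceeded: 15 + 0 + 0 = 15.
By inclusion–exclusion the count is 66 − 75 + 15 = 6.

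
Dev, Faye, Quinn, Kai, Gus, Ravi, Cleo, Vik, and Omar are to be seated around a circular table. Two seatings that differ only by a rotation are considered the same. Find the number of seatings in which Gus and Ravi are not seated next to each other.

30240

Without the restriction there are (8)! = 40320 seatings.
Seatings with Gus beside Ravi: treat them as a block with 2 internal orders, giving 2 × (7)! = 10080.
Subtracting, 40320 − 10080 = 30240.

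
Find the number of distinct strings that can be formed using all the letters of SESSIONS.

Letter multiplicities in SESSIONS: E×1, I×1, N×1, O×1, S×4.
Dividing 8! = 40320 by 4! = 24 for the repeated letters gives 1680.

1680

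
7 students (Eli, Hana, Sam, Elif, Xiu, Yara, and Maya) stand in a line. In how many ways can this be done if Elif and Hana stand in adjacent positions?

Treat {Elif, Hana} as a single unit. There are 6 units to order, and the pair itself can be ordered 2 ways.
So the count is 2·(6)! = 1440.

1440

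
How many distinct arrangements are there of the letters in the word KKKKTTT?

35

KKKKTTT has 7 letters with K appearing 4 times and T appearing 3 times.
So there are 7! / (4!·3!) = 35 distinguishable arrangements.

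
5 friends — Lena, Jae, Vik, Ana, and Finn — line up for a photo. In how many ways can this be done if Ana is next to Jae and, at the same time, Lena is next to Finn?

Treat {Ana,Jae} as one block (2 orders) and {Lena,Finn} as another (2 orders).
That leaves 3 units to arrange: 2 × 2 × 3! = 4 × 6 = 24.

24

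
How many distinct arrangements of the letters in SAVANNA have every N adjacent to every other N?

Treat the 2 copies of N as a single block. The multiset to arrange is then {NN, A, A, A, S, V}, 6 items in all.
That gives (6)!/(3!) = 120 arrangements.

120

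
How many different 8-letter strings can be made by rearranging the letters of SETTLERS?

5040

The 8 letters of SETTLERS have repeats: E appearing twice, S appearing twice, and T appearing twice.
Dividing 8! = 40320 by 2!·2!·2! = 8 for the repeated letters gives 5040.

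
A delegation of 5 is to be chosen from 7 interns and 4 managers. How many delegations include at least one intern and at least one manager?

Total 5-person selections from all 11: C(11,5) = 462.
Subtract selections that omit an entire group: no interns → C(4,5) = 0; no managers → C(7,5) = 21.
Both groups omitted at once is impossible, so 462 − 21 = 441.

441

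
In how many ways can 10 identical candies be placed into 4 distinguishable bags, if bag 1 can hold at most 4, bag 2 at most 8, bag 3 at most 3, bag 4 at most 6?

126

By stars and bars, unrestricted non-negative solutions to x_1+…+x_4 = 10 number C(10+3,3) = 286.
Subtract solutions that violate a single cap (substitute x_i' = x_i − (cap_i+1)): x_1 ≥ 5 gives C(8,3) = 56; x_2 ≥ 9 gives C(4,3) = 4; x_3 ≥ 4 gives C(9,3) = 84; x_4 ≥ 7 gives C(6,3) = 20. Together 164.
Add back pairs where two caps are both exceeded: 0 + 4 + 0 + 0 + 0 + 0 = 4.
By inclusion–exclusion the count is 286 − 164 + 4 = 126.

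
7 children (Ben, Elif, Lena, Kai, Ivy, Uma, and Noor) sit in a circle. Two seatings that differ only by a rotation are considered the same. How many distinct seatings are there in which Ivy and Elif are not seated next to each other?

Without the restriction there are (6)! = 720 seatings.
Those with Ivy next to Elif: fuse the pair into one unit and seat 6 units around a circle — 2·(5)! = 240.
Subtracting, 720 − 240 = 480.

480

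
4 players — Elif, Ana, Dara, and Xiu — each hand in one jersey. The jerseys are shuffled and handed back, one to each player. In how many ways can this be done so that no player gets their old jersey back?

9

This is the derangement count D_4: permutations of 4 items with no fixed point.
By inclusion–exclusion this is Σ_{j=0}^{4} (−1)^j C(4,j)·(4−j)!.
Computing: 24 − 24 + 12 − 4 + 1 = 9.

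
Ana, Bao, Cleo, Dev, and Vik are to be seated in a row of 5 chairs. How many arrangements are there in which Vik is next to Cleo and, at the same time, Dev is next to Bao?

Treat {Vik,Cleo} as one block (2 orders) and {Dev,Bao} as another (2 orders).
That leaves 3 units to arrange: 2 × 2 × 3! = 4 × 6 = 24.

24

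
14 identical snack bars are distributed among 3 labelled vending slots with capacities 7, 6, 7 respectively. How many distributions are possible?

28

Without the upper bounds there are C(16,2) = 120 ways to split 14 among 3 vending slots.
Subtract solutions that violate a single cap (substitute x_i' = x_i − (cap_i+1)): x_1 ≥ 8 gives C(8,2) = 28; x_2 ≥ 7 gives C(9,2) = 36; x_3 ≥ 8 gives C(8,2) = 28. Together 92.
No two caps can be exceeded simultaneously, so the pair terms are all 0.
By inclusion–exclusion the count is 120 − 92 + 0 = 28.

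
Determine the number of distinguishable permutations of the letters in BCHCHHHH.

BCHCHHHH has 8 letters with C appearing twice and H appearing 5 times.
Dividing 8! = 40320 by 5!·2! = 240 for the repeated letters gives 168.

168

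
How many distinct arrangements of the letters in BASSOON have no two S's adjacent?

900

Total arrangements of BASSOON: 7!/(2!·2!) = 1260.
Arrangements with the S's together: treat SS as one letter, giving (6)!/(2!) = 360.
Hence 1260 − 360 = 900.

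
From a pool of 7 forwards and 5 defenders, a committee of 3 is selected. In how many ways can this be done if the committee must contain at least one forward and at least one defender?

175

Total 3-person selections from all 12: C(12,3) = 220.
Subtract selections that omit an entire group: no forwards → C(5,3) = 10; no defenders → C(7,3) = 35.
Both groups omitted at once is impossible, so 220 − 45 = 175.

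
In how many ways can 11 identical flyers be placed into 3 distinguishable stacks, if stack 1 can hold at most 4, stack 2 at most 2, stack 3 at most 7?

Ignoring the caps, the number of non-negative solutions to x_1+…+x_3 = 11 is C(13,2) = 78.
Subtract solutions that violate a single cap (substitute x_i' = x_i − (cap_i+1)): x_1 ≥ 5 gives C(8,2) = 28; x_2 ≥ 3 gives C(10,2) = 45; x_3 ≥ 8 gives C(5,2) = 10. Together 83.
Add back pairs where two caps are both exceeded: 10 + 0 + 1 = 11.
By inclusion–exclusion the count is 78 − 83 + 11 = 6.

6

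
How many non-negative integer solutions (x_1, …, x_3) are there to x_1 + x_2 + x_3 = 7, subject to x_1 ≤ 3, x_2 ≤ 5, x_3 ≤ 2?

Without the upper bounds there are C(9,2) = 36 ways to split 7 among 3 variables.
Subtract solutions that violate a single cap (substitute x_i' = x_i − (cap_i+1)): x_1 ≥ 4 gives C(5,2) = 10; x_2 ≥ 6 gives C(3,2) = 3; x_3 ≥ 3 gives C(6,2) = 15. Together 28.
Add back pairs where two caps are both exceeded: 0 + 1 + 0 = 1.
By inclusion–exclusion the count is 36 − 28 + 1 = 9.

9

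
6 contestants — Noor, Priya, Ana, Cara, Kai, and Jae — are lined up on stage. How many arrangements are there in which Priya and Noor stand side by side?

Glue Priya and Noor into one block (2 internal orders), leaving 5 units to arrange in a row.
That gives 2 × 5! = 2 × 120 = 240.

240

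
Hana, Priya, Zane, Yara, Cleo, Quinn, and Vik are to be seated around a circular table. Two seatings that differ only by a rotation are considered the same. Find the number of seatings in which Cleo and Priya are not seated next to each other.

All circular seatings of 7 people number (6)! = 720.
Those with Cleo next to Priya: fuse the pair into one unit and seat 6 units around a circle — 2·(5)! = 240.
Subtracting, 720 − 240 = 480.

480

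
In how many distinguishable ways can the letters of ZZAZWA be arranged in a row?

The 6 letters of ZZAZWA have repeats: A appearing twice and Z appearing 3 times.
So there are 6! / (3!·2!) = 60 distinguishable arrangements.

60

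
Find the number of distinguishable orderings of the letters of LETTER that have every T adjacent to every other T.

Treat the 2 copies of T as a single block. The multiset to arrange is then {TT, E, E, L, R}, 5 items in all.
That gives (5)!/(2!) = 60 arrangements.

60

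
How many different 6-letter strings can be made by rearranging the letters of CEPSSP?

180

CEPSSP has 6 letters with P appearing twice and S appearing twice.
The number of distinct arrangements is 6!/(2!·2!) = 720/4 = 180.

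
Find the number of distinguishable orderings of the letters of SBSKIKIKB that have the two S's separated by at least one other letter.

Total arrangements of SBSKIKIKB: 9!/(3!·2!·2!·2!) = 7560.
If the two S's are adjacent, glue them into one block, leaving 8 items to arrange: (8)!/(3!·2!·2!) = 1680 ways.
Hence 7560 − 1680 = 5880.

5880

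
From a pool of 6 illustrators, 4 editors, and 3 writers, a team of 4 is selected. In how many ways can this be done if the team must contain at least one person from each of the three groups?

With no constraint there are C(13,4) = 715 possible selections.
Subtract selections that omit an entire group: no illustrators → C(7,4) = 35; no editors → C(9,4) = 126; no writers → C(10,4) = 210.
Add back selections omitting two groups (i.e. drawn from a single group): C(6,4) + C(4,4) + C(3,4) = 16.
By inclusion–exclusion: 715 − 371 + 16 = 360.

360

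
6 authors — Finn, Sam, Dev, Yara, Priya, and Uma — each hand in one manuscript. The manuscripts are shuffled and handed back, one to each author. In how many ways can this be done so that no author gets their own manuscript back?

265

Let Aᵢ be the assignments in which author i gets their own manuscript. We want the size of the complement of A₁∪…∪A_6.
By inclusion–exclusion this is Σ_{j=0}^{6} (−1)^j C(6,j)·(6−j)!.
Computing: 720 − 720 + 360 − 120 + 30 − 6 + 1 = 265.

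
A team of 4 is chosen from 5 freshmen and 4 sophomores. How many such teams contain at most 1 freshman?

21

Split by how many freshmen are chosen (0 through 1).
Sum: C(5,0)·C(4,4) + C(5,1)·C(4,3) = 1 + 20 = 21.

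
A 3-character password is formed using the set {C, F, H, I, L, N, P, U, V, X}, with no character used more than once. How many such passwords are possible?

With no repetition, fill the 3 characters in order: 10 choices, then 9, down to 8.
That product is 10 × 9 × 8 = 720.

720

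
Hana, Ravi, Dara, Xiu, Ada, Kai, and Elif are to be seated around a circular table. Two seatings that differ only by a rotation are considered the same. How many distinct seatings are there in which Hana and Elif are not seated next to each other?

Without the restriction there are (6)! = 720 seatings.
Those with Hana next to Elif: fuse the pair into one unit and seat 6 units around a circle — 2·(5)! = 240.
Subtracting, 720 − 240 = 480.

480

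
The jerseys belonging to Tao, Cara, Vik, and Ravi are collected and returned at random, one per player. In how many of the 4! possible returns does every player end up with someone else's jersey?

Let Aᵢ be the assignments in which player i gets their old jersey. We want the size of the complement of A₁∪…∪A_4.
By inclusion–exclusion this is Σ_{j=0}^{4} (−1)^j C(4,j)·(4−j)!.
Computing: 24 − 24 + 12 − 4 + 1 = 9.

9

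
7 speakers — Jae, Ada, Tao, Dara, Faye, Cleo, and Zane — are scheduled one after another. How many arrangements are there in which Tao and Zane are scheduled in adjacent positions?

Glue Tao and Zane into one block (2 internal orders), leaving 6 units to arrange in a row.
So the count is 2·(6)! = 1440.

1440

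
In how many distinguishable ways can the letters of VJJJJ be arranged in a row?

Letter multiplicities in VJJJJ: J×4, V×1.
So there are 5! / (4!) = 5 distinguishable arrangements.

5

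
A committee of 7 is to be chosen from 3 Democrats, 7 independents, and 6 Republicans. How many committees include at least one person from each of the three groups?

With no constraint there are C(16,7) = 11440 possible selections.
Subtract selections that omit an entire group: no Democrats → C(13,7) = 1716; no independents → C(9,7) = 36; no Republicans → C(10,7) = 120.
Add back selections omitting two groups (i.e. drawn from a single group): C(3,7) + C(7,7) + C(6,7) = 1.
By inclusion–exclusion: 11440 − 1872 + 1 = 9569.

9569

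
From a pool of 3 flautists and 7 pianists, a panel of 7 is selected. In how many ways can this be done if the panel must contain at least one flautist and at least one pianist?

119

Unrestricted: C(10,7) = 120 ways to pick any 7 of the 10.
Subtract selections that omit an entire group: no flautists → C(7,7) = 1; no pianists → C(3,7) = 0.
Both groups omitted at once is impossible, so 120 − 1 = 119.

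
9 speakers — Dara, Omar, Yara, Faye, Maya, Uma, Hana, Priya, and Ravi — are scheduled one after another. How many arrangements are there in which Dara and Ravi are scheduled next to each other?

80640

Place the 7 others and the Dara-Ravi pair as 8 objects in a line; the pair has 2 internal arrangements.
That gives 2 × 8! = 2 × 40320 = 80640.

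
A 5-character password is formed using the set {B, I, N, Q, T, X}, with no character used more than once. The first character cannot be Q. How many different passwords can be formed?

600

The first character has 6−1 = 5 choices (anything except Q).
The remaining 4 characters are filled from the other 5 symbols without repetition: 5 × 4 × 3 × 2 = 120.
Total: 5 × 120 = 600.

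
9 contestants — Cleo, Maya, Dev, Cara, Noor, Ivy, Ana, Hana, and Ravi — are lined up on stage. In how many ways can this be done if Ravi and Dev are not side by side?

There are 9! = 362880 arrangements in all. If Ravi and Dev are adjacent, merging them into one block gives 2·(8)! = 80640 arrangements.
Complementary counting: 362880 − 80640 = 282240.

282240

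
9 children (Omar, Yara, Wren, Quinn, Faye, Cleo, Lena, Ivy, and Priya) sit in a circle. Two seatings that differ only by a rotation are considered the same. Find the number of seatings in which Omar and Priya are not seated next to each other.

All circular seatings of 9 people number (8)! = 40320.
Those with Omar next to Priya: fuse the pair into one unit and seat 8 units around a circle — 2·(7)! = 10080.
Subtracting, 40320 − 10080 = 30240.

30240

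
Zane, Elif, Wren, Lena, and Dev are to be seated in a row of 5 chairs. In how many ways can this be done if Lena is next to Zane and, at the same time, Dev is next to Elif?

Treat {Lena,Zane} as one block (2 orders) and {Dev,Elif} as another (2 orders).
That leaves 3 units to arrange: 2 × 2 × 3! = 4 × 6 = 24.

24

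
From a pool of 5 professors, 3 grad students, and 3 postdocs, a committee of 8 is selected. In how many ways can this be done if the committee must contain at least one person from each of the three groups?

Total 8-person selections from all 11: C(11,8) = 165.
Selections missing a whole group: no professors → C(6,8) = 0; no grad students → C(8,8) = 1; no postdocs → C(8,8) = 1.
Add back selections omitting two groups (i.e. drawn from a single group): C(5,8) + C(3,8) + C(3,8) = 0.
By inclusion–exclusion: 165 − 2 + 0 = 163.

163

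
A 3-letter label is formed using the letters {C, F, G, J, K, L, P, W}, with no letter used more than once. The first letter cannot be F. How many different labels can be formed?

The first letter has 8−1 = 7 choices (anything except F).
The remaining 2 letters are filled from the other 7 symbols without repetition: 7 × 6 = 42.
Total: 7 × 42 = 294.

294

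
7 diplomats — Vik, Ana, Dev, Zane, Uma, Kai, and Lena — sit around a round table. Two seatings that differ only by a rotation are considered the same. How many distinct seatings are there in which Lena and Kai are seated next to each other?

Treat {Lena, Kai} as one unit (2 internal orders) and seat the resulting 6 units around the table: (5)! circular arrangements.
So 2 × (5)! = 2 × 120 = 240.

240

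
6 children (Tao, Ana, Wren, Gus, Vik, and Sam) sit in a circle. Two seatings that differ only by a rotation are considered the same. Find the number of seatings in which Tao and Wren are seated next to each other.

48

Glue Tao and Wren into a block (2 internal orders). Seating 5 units around a circle gives (4)! arrangements.
So 2 × (4)! = 2 × 24 = 48.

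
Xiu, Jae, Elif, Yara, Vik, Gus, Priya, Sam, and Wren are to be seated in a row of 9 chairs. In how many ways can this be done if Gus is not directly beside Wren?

There are 9! = 362880 arrangements in all. If Gus and Wren are adjacent, merging them into one block gives 2·(8)! = 80640 arrangements.
Complementary counting: 362880 − 80640 = 282240.

282240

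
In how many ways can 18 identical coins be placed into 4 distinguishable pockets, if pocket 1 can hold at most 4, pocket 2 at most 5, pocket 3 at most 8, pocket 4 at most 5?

By stars and bars, unrestricted non-negative solutions to x_1+…+x_4 = 18 number C(18+3,3) = 1330.
Subtract solutions that violate a single cap (substitute x_i' = x_i − (cap_i+1)): x_1 ≥ 5 gives C(16,3) = 560; x_2 ≥ 6 gives C(15,3) = 455; x_3 ≥ 9 gives C(12,3) = 220; x_4 ≥ 6 gives C(15,3) = 455. Together 1690.
Add back pairs where two caps are both exceeded: 120 + 35 + 120 + 20 + 84 + 20 = 399.
Subtract triples: 0 + 4 + 0 + 0 = 4.
By inclusion–exclusion the count is 1330 − 1690 + 399 − 4 = 35.

35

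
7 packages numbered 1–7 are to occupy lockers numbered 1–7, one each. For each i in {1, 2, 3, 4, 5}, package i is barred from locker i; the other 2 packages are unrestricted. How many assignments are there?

2428

Let Aᵢ (for 1 ≤ i ≤ 5) be the placements that put package i in its forbidden locker. Any j of these fix j positions, leaving (7−j)! ways to fill the rest, and there are C(5,j) ways to pick which j.
By inclusion–exclusion, the number of valid placements is Σ_{j=0}^{5} (−1)^j C(5,j)·(7−j)!.
Computing: 5040 − 3600 + 1200 − 240 + 30 − 2 = 2428.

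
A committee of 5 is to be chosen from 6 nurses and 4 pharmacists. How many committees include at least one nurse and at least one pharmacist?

246

With no constraint there are C(10,5) = 252 possible selections.
Selections missing a whole group: no nurses → C(4,5) = 0; no pharmacists → C(6,5) = 6.
Both groups omitted at once is impossible, so 252 − 6 = 246.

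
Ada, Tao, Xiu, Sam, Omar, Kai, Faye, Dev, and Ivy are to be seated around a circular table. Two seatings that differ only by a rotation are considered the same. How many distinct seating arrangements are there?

40320

Seat Ada anywhere (absorbing the rotational symmetry), then permute the other 8: (8)! = 40320.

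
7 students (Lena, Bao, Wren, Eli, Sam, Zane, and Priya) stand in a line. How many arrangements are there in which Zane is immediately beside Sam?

Glue Zane and Sam into one block (2 internal orders), leaving 6 units to arrange in a row.
That gives 2 × 6! = 2 × 720 = 1440.

1440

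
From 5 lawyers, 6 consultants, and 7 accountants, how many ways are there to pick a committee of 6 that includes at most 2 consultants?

13101

Split by how many consultants are chosen (0 through 2).
Sum: C(6,0)·C(12,6) + C(6,1)·C(12,5) + C(6,2)·C(12,4) = 924 + 4752 + 7425 = 13101.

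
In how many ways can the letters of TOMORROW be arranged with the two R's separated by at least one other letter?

There are 8!/(3!·2!) = 3360 arrangements of TOMORROW in total.
If the two R's are adjacent, glue them into one block, leaving 7 items to arrange: (7)!/(3!) = 840 ways.
Subtracting, 3360 − 840 = 2520 arrangements keep the R's apart.

2520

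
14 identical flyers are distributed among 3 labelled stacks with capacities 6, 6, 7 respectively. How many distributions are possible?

By stars and bars, unrestricted non-negative solutions to x_1+…+x_3 = 14 number C(14+2,2) = 120.
Subtract solutions that violate a single cap (substitute x_i' = x_i − (cap_i+1)): x_1 ≥ 7 gives C(9,2) = 36; x_2 ≥ 7 gives C(9,2) = 36; x_3 ≥ 8 gives C(8,2) = 28. Together 100.
Add back pairs where two caps are both exceeded: 1 + 0 + 0 = 1.
By inclusion–exclusion the count is 120 − 100 + 1 = 21.

21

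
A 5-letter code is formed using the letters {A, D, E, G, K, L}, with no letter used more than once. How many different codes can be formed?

With no repetition, fill the 5 letters in order: 6 choices, then 5, down to 2.
That product is 6 × 5 × 4 × 3 × 2 = 720.

720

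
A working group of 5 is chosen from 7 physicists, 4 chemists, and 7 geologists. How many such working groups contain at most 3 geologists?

Split by how many geologists are chosen (0 through 3).
Sum: C(7,0)·C(11,5) + C(7,1)·C(11,4) + C(7,2)·C(11,3) + C(7,3)·C(11,2) = 462 + 2310 + 3465 + 1925 = 8162.

8162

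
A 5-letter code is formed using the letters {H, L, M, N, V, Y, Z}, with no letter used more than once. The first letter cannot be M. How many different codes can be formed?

The first letter has 7−1 = 6 choices (anything except M).
The remaining 4 letters are filled from the other 6 symbols without repetition: 6 × 5 × 4 × 3 = 360.
Total: 6 × 360 = 2160.

2160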